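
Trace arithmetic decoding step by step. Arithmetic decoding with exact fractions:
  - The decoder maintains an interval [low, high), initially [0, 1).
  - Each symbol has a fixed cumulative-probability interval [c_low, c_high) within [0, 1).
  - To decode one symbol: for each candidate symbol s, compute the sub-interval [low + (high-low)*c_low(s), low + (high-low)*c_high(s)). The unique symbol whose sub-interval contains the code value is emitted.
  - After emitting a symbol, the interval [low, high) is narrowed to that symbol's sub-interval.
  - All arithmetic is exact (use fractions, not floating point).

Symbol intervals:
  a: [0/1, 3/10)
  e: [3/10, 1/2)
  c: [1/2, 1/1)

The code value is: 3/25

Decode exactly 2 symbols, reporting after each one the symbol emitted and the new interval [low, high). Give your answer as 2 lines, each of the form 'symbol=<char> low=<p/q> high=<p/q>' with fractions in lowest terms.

Step 1: interval [0/1, 1/1), width = 1/1 - 0/1 = 1/1
  'a': [0/1 + 1/1*0/1, 0/1 + 1/1*3/10) = [0/1, 3/10) <- contains code 3/25
  'e': [0/1 + 1/1*3/10, 0/1 + 1/1*1/2) = [3/10, 1/2)
  'c': [0/1 + 1/1*1/2, 0/1 + 1/1*1/1) = [1/2, 1/1)
  emit 'a', narrow to [0/1, 3/10)
Step 2: interval [0/1, 3/10), width = 3/10 - 0/1 = 3/10
  'a': [0/1 + 3/10*0/1, 0/1 + 3/10*3/10) = [0/1, 9/100)
  'e': [0/1 + 3/10*3/10, 0/1 + 3/10*1/2) = [9/100, 3/20) <- contains code 3/25
  'c': [0/1 + 3/10*1/2, 0/1 + 3/10*1/1) = [3/20, 3/10)
  emit 'e', narrow to [9/100, 3/20)

Answer: symbol=a low=0/1 high=3/10
symbol=e low=9/100 high=3/20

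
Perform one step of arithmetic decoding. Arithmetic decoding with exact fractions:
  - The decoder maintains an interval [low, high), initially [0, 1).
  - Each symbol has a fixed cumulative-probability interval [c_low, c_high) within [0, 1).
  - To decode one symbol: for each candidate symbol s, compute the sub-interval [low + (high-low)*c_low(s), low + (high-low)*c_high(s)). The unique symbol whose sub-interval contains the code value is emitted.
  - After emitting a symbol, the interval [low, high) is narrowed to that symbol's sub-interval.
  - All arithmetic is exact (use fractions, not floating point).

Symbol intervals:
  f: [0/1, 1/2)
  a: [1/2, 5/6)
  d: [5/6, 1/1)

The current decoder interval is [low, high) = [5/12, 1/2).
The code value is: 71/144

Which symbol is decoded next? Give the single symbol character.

Answer: d

Derivation:
Interval width = high − low = 1/2 − 5/12 = 1/12
Scaled code = (code − low) / width = (71/144 − 5/12) / 1/12 = 11/12
  f: [0/1, 1/2) 
  a: [1/2, 5/6) 
  d: [5/6, 1/1) ← scaled code falls here ✓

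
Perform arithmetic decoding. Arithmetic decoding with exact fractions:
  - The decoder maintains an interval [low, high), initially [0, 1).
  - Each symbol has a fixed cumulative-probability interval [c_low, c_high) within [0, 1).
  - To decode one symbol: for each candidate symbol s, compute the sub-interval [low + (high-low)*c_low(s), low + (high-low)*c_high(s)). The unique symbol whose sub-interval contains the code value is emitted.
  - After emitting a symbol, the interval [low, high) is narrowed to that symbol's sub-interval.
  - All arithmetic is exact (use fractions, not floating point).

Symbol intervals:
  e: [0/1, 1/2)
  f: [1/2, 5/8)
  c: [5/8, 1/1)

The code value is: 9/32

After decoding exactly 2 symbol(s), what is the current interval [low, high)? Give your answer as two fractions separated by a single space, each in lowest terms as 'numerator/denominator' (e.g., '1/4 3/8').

Step 1: interval [0/1, 1/1), width = 1/1 - 0/1 = 1/1
  'e': [0/1 + 1/1*0/1, 0/1 + 1/1*1/2) = [0/1, 1/2) <- contains code 9/32
  'f': [0/1 + 1/1*1/2, 0/1 + 1/1*5/8) = [1/2, 5/8)
  'c': [0/1 + 1/1*5/8, 0/1 + 1/1*1/1) = [5/8, 1/1)
  emit 'e', narrow to [0/1, 1/2)
Step 2: interval [0/1, 1/2), width = 1/2 - 0/1 = 1/2
  'e': [0/1 + 1/2*0/1, 0/1 + 1/2*1/2) = [0/1, 1/4)
  'f': [0/1 + 1/2*1/2, 0/1 + 1/2*5/8) = [1/4, 5/16) <- contains code 9/32
  'c': [0/1 + 1/2*5/8, 0/1 + 1/2*1/1) = [5/16, 1/2)
  emit 'f', narrow to [1/4, 5/16)

Answer: 1/4 5/16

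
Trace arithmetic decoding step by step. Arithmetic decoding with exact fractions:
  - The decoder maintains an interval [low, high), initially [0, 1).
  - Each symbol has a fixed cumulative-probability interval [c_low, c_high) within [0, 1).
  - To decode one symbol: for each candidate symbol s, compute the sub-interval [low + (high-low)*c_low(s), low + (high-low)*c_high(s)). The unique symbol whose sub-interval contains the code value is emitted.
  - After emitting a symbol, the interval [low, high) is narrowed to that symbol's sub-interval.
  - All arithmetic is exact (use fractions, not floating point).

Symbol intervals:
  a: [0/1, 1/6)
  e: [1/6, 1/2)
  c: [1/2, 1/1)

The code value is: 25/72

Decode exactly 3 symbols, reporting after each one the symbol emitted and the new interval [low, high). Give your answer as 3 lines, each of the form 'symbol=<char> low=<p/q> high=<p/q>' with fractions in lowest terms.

Step 1: interval [0/1, 1/1), width = 1/1 - 0/1 = 1/1
  'a': [0/1 + 1/1*0/1, 0/1 + 1/1*1/6) = [0/1, 1/6)
  'e': [0/1 + 1/1*1/6, 0/1 + 1/1*1/2) = [1/6, 1/2) <- contains code 25/72
  'c': [0/1 + 1/1*1/2, 0/1 + 1/1*1/1) = [1/2, 1/1)
  emit 'e', narrow to [1/6, 1/2)
Step 2: interval [1/6, 1/2), width = 1/2 - 1/6 = 1/3
  'a': [1/6 + 1/3*0/1, 1/6 + 1/3*1/6) = [1/6, 2/9)
  'e': [1/6 + 1/3*1/6, 1/6 + 1/3*1/2) = [2/9, 1/3)
  'c': [1/6 + 1/3*1/2, 1/6 + 1/3*1/1) = [1/3, 1/2) <- contains code 25/72
  emit 'c', narrow to [1/3, 1/2)
Step 3: interval [1/3, 1/2), width = 1/2 - 1/3 = 1/6
  'a': [1/3 + 1/6*0/1, 1/3 + 1/6*1/6) = [1/3, 13/36) <- contains code 25/72
  'e': [1/3 + 1/6*1/6, 1/3 + 1/6*1/2) = [13/36, 5/12)
  'c': [1/3 + 1/6*1/2, 1/3 + 1/6*1/1) = [5/12, 1/2)
  emit 'a', narrow to [1/3, 13/36)

Answer: symbol=e low=1/6 high=1/2
symbol=c low=1/3 high=1/2
symbol=a low=1/3 high=13/36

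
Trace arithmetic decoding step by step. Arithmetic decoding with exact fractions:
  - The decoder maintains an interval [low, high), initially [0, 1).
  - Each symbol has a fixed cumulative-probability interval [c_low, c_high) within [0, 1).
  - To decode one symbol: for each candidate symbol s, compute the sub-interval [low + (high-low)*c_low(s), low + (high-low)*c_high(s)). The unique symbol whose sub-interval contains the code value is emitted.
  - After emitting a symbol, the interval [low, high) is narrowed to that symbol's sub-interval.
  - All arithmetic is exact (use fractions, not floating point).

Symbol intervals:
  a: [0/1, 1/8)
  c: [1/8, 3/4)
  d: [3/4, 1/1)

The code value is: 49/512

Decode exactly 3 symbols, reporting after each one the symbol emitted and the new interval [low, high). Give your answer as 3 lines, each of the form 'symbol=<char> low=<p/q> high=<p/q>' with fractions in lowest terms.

Answer: symbol=a low=0/1 high=1/8
symbol=d low=3/32 high=1/8
symbol=a low=3/32 high=25/256

Derivation:
Step 1: interval [0/1, 1/1), width = 1/1 - 0/1 = 1/1
  'a': [0/1 + 1/1*0/1, 0/1 + 1/1*1/8) = [0/1, 1/8) <- contains code 49/512
  'c': [0/1 + 1/1*1/8, 0/1 + 1/1*3/4) = [1/8, 3/4)
  'd': [0/1 + 1/1*3/4, 0/1 + 1/1*1/1) = [3/4, 1/1)
  emit 'a', narrow to [0/1, 1/8)
Step 2: interval [0/1, 1/8), width = 1/8 - 0/1 = 1/8
  'a': [0/1 + 1/8*0/1, 0/1 + 1/8*1/8) = [0/1, 1/64)
  'c': [0/1 + 1/8*1/8, 0/1 + 1/8*3/4) = [1/64, 3/32)
  'd': [0/1 + 1/8*3/4, 0/1 + 1/8*1/1) = [3/32, 1/8) <- contains code 49/512
  emit 'd', narrow to [3/32, 1/8)
Step 3: interval [3/32, 1/8), width = 1/8 - 3/32 = 1/32
  'a': [3/32 + 1/32*0/1, 3/32 + 1/32*1/8) = [3/32, 25/256) <- contains code 49/512
  'c': [3/32 + 1/32*1/8, 3/32 + 1/32*3/4) = [25/256, 15/128)
  'd': [3/32 + 1/32*3/4, 3/32 + 1/32*1/1) = [15/128, 1/8)
  emit 'a', narrow to [3/32, 25/256)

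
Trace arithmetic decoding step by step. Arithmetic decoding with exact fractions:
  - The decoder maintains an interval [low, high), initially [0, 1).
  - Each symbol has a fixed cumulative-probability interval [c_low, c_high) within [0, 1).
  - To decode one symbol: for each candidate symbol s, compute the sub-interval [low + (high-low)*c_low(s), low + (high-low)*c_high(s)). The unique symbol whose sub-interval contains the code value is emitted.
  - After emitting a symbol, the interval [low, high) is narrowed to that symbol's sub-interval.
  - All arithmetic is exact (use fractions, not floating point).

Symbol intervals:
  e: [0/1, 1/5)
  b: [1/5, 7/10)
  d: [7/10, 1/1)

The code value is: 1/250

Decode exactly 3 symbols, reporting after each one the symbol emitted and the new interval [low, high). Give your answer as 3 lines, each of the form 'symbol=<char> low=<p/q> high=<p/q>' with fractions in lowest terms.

Step 1: interval [0/1, 1/1), width = 1/1 - 0/1 = 1/1
  'e': [0/1 + 1/1*0/1, 0/1 + 1/1*1/5) = [0/1, 1/5) <- contains code 1/250
  'b': [0/1 + 1/1*1/5, 0/1 + 1/1*7/10) = [1/5, 7/10)
  'd': [0/1 + 1/1*7/10, 0/1 + 1/1*1/1) = [7/10, 1/1)
  emit 'e', narrow to [0/1, 1/5)
Step 2: interval [0/1, 1/5), width = 1/5 - 0/1 = 1/5
  'e': [0/1 + 1/5*0/1, 0/1 + 1/5*1/5) = [0/1, 1/25) <- contains code 1/250
  'b': [0/1 + 1/5*1/5, 0/1 + 1/5*7/10) = [1/25, 7/50)
  'd': [0/1 + 1/5*7/10, 0/1 + 1/5*1/1) = [7/50, 1/5)
  emit 'e', narrow to [0/1, 1/25)
Step 3: interval [0/1, 1/25), width = 1/25 - 0/1 = 1/25
  'e': [0/1 + 1/25*0/1, 0/1 + 1/25*1/5) = [0/1, 1/125) <- contains code 1/250
  'b': [0/1 + 1/25*1/5, 0/1 + 1/25*7/10) = [1/125, 7/250)
  'd': [0/1 + 1/25*7/10, 0/1 + 1/25*1/1) = [7/250, 1/25)
  emit 'e', narrow to [0/1, 1/125)

Answer: symbol=e low=0/1 high=1/5
symbol=e low=0/1 high=1/25
symbol=e low=0/1 high=1/125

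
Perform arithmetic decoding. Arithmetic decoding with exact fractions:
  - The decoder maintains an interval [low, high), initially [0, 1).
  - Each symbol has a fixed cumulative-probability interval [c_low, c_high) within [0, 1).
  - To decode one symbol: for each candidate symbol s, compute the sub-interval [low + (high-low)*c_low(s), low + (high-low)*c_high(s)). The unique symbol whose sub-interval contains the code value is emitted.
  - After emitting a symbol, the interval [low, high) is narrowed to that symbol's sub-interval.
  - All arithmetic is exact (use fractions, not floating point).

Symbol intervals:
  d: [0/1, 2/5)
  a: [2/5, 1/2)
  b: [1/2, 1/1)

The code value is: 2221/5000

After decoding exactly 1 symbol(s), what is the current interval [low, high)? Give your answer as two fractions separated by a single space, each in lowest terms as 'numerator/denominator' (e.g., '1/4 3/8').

Step 1: interval [0/1, 1/1), width = 1/1 - 0/1 = 1/1
  'd': [0/1 + 1/1*0/1, 0/1 + 1/1*2/5) = [0/1, 2/5)
  'a': [0/1 + 1/1*2/5, 0/1 + 1/1*1/2) = [2/5, 1/2) <- contains code 2221/5000
  'b': [0/1 + 1/1*1/2, 0/1 + 1/1*1/1) = [1/2, 1/1)
  emit 'a', narrow to [2/5, 1/2)

Answer: 2/5 1/2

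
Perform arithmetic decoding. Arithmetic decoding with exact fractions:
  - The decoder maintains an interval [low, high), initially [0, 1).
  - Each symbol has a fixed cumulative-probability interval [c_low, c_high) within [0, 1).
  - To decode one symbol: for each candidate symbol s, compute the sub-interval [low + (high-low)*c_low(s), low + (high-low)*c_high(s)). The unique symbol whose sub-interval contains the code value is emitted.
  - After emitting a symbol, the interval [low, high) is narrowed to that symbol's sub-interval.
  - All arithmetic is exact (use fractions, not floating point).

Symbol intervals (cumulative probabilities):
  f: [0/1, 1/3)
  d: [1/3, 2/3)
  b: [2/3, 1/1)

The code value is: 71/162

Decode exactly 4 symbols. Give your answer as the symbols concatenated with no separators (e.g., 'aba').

Answer: dfbb

Derivation:
Step 1: interval [0/1, 1/1), width = 1/1 - 0/1 = 1/1
  'f': [0/1 + 1/1*0/1, 0/1 + 1/1*1/3) = [0/1, 1/3)
  'd': [0/1 + 1/1*1/3, 0/1 + 1/1*2/3) = [1/3, 2/3) <- contains code 71/162
  'b': [0/1 + 1/1*2/3, 0/1 + 1/1*1/1) = [2/3, 1/1)
  emit 'd', narrow to [1/3, 2/3)
Step 2: interval [1/3, 2/3), width = 2/3 - 1/3 = 1/3
  'f': [1/3 + 1/3*0/1, 1/3 + 1/3*1/3) = [1/3, 4/9) <- contains code 71/162
  'd': [1/3 + 1/3*1/3, 1/3 + 1/3*2/3) = [4/9, 5/9)
  'b': [1/3 + 1/3*2/3, 1/3 + 1/3*1/1) = [5/9, 2/3)
  emit 'f', narrow to [1/3, 4/9)
Step 3: interval [1/3, 4/9), width = 4/9 - 1/3 = 1/9
  'f': [1/3 + 1/9*0/1, 1/3 + 1/9*1/3) = [1/3, 10/27)
  'd': [1/3 + 1/9*1/3, 1/3 + 1/9*2/3) = [10/27, 11/27)
  'b': [1/3 + 1/9*2/3, 1/3 + 1/9*1/1) = [11/27, 4/9) <- contains code 71/162
  emit 'b', narrow to [11/27, 4/9)
Step 4: interval [11/27, 4/9), width = 4/9 - 11/27 = 1/27
  'f': [11/27 + 1/27*0/1, 11/27 + 1/27*1/3) = [11/27, 34/81)
  'd': [11/27 + 1/27*1/3, 11/27 + 1/27*2/3) = [34/81, 35/81)
  'b': [11/27 + 1/27*2/3, 11/27 + 1/27*1/1) = [35/81, 4/9) <- contains code 71/162
  emit 'b', narrow to [35/81, 4/9)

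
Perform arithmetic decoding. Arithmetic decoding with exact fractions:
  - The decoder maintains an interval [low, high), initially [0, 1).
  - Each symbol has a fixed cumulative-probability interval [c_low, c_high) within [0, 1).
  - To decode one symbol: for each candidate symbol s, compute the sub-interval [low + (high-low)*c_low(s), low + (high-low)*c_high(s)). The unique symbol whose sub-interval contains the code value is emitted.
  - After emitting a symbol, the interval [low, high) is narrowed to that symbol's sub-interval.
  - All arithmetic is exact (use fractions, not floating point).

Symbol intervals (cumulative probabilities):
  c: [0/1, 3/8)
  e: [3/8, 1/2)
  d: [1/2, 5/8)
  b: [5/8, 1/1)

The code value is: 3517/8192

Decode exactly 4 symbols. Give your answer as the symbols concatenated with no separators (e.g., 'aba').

Step 1: interval [0/1, 1/1), width = 1/1 - 0/1 = 1/1
  'c': [0/1 + 1/1*0/1, 0/1 + 1/1*3/8) = [0/1, 3/8)
  'e': [0/1 + 1/1*3/8, 0/1 + 1/1*1/2) = [3/8, 1/2) <- contains code 3517/8192
  'd': [0/1 + 1/1*1/2, 0/1 + 1/1*5/8) = [1/2, 5/8)
  'b': [0/1 + 1/1*5/8, 0/1 + 1/1*1/1) = [5/8, 1/1)
  emit 'e', narrow to [3/8, 1/2)
Step 2: interval [3/8, 1/2), width = 1/2 - 3/8 = 1/8
  'c': [3/8 + 1/8*0/1, 3/8 + 1/8*3/8) = [3/8, 27/64)
  'e': [3/8 + 1/8*3/8, 3/8 + 1/8*1/2) = [27/64, 7/16) <- contains code 3517/8192
  'd': [3/8 + 1/8*1/2, 3/8 + 1/8*5/8) = [7/16, 29/64)
  'b': [3/8 + 1/8*5/8, 3/8 + 1/8*1/1) = [29/64, 1/2)
  emit 'e', narrow to [27/64, 7/16)
Step 3: interval [27/64, 7/16), width = 7/16 - 27/64 = 1/64
  'c': [27/64 + 1/64*0/1, 27/64 + 1/64*3/8) = [27/64, 219/512)
  'e': [27/64 + 1/64*3/8, 27/64 + 1/64*1/2) = [219/512, 55/128) <- contains code 3517/8192
  'd': [27/64 + 1/64*1/2, 27/64 + 1/64*5/8) = [55/128, 221/512)
  'b': [27/64 + 1/64*5/8, 27/64 + 1/64*1/1) = [221/512, 7/16)
  emit 'e', narrow to [219/512, 55/128)
Step 4: interval [219/512, 55/128), width = 55/128 - 219/512 = 1/512
  'c': [219/512 + 1/512*0/1, 219/512 + 1/512*3/8) = [219/512, 1755/4096)
  'e': [219/512 + 1/512*3/8, 219/512 + 1/512*1/2) = [1755/4096, 439/1024)
  'd': [219/512 + 1/512*1/2, 219/512 + 1/512*5/8) = [439/1024, 1757/4096)
  'b': [219/512 + 1/512*5/8, 219/512 + 1/512*1/1) = [1757/4096, 55/128) <- contains code 3517/8192
  emit 'b', narrow to [1757/4096, 55/128)

Answer: eeeb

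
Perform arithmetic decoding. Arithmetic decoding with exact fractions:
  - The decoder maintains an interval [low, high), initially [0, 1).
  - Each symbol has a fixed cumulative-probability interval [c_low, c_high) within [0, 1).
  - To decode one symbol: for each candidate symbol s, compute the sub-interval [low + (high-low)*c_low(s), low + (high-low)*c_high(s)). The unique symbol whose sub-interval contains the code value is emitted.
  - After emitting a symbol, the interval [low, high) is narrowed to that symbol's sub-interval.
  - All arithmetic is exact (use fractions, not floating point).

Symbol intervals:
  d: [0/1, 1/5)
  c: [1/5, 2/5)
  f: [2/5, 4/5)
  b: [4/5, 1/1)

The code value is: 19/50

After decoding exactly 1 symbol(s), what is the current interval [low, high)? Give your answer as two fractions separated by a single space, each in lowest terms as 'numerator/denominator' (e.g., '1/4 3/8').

Step 1: interval [0/1, 1/1), width = 1/1 - 0/1 = 1/1
  'd': [0/1 + 1/1*0/1, 0/1 + 1/1*1/5) = [0/1, 1/5)
  'c': [0/1 + 1/1*1/5, 0/1 + 1/1*2/5) = [1/5, 2/5) <- contains code 19/50
  'f': [0/1 + 1/1*2/5, 0/1 + 1/1*4/5) = [2/5, 4/5)
  'b': [0/1 + 1/1*4/5, 0/1 + 1/1*1/1) = [4/5, 1/1)
  emit 'c', narrow to [1/5, 2/5)

Answer: 1/5 2/5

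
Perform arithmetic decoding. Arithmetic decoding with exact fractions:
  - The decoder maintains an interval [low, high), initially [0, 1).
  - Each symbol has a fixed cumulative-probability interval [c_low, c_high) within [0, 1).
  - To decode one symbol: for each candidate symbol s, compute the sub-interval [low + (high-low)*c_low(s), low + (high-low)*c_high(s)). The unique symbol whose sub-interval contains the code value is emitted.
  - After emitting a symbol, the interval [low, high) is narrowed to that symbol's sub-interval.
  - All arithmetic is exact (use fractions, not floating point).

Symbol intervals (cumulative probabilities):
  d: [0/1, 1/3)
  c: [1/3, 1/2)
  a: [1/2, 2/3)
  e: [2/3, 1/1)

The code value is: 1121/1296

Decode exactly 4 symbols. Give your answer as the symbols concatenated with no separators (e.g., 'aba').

Answer: eaac

Derivation:
Step 1: interval [0/1, 1/1), width = 1/1 - 0/1 = 1/1
  'd': [0/1 + 1/1*0/1, 0/1 + 1/1*1/3) = [0/1, 1/3)
  'c': [0/1 + 1/1*1/3, 0/1 + 1/1*1/2) = [1/3, 1/2)
  'a': [0/1 + 1/1*1/2, 0/1 + 1/1*2/3) = [1/2, 2/3)
  'e': [0/1 + 1/1*2/3, 0/1 + 1/1*1/1) = [2/3, 1/1) <- contains code 1121/1296
  emit 'e', narrow to [2/3, 1/1)
Step 2: interval [2/3, 1/1), width = 1/1 - 2/3 = 1/3
  'd': [2/3 + 1/3*0/1, 2/3 + 1/3*1/3) = [2/3, 7/9)
  'c': [2/3 + 1/3*1/3, 2/3 + 1/3*1/2) = [7/9, 5/6)
  'a': [2/3 + 1/3*1/2, 2/3 + 1/3*2/3) = [5/6, 8/9) <- contains code 1121/1296
  'e': [2/3 + 1/3*2/3, 2/3 + 1/3*1/1) = [8/9, 1/1)
  emit 'a', narrow to [5/6, 8/9)
Step 3: interval [5/6, 8/9), width = 8/9 - 5/6 = 1/18
  'd': [5/6 + 1/18*0/1, 5/6 + 1/18*1/3) = [5/6, 23/27)
  'c': [5/6 + 1/18*1/3, 5/6 + 1/18*1/2) = [23/27, 31/36)
  'a': [5/6 + 1/18*1/2, 5/6 + 1/18*2/3) = [31/36, 47/54) <- contains code 1121/1296
  'e': [5/6 + 1/18*2/3, 5/6 + 1/18*1/1) = [47/54, 8/9)
  emit 'a', narrow to [31/36, 47/54)
Step 4: interval [31/36, 47/54), width = 47/54 - 31/36 = 1/108
  'd': [31/36 + 1/108*0/1, 31/36 + 1/108*1/3) = [31/36, 70/81)
  'c': [31/36 + 1/108*1/3, 31/36 + 1/108*1/2) = [70/81, 187/216) <- contains code 1121/1296
  'a': [31/36 + 1/108*1/2, 31/36 + 1/108*2/3) = [187/216, 281/324)
  'e': [31/36 + 1/108*2/3, 31/36 + 1/108*1/1) = [281/324, 47/54)
  emit 'c', narrow to [70/81, 187/216)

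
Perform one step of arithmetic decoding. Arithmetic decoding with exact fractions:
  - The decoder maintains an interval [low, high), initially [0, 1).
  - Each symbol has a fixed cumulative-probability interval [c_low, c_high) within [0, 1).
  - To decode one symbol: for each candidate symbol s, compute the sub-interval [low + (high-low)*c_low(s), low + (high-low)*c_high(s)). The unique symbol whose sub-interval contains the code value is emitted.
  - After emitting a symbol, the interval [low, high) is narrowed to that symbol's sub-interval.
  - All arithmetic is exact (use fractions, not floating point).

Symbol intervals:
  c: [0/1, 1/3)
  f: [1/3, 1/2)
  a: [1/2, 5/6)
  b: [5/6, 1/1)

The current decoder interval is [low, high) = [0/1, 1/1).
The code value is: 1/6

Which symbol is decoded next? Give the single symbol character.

Answer: c

Derivation:
Interval width = high − low = 1/1 − 0/1 = 1/1
Scaled code = (code − low) / width = (1/6 − 0/1) / 1/1 = 1/6
  c: [0/1, 1/3) ← scaled code falls here ✓
  f: [1/3, 1/2) 
  a: [1/2, 5/6) 
  b: [5/6, 1/1) 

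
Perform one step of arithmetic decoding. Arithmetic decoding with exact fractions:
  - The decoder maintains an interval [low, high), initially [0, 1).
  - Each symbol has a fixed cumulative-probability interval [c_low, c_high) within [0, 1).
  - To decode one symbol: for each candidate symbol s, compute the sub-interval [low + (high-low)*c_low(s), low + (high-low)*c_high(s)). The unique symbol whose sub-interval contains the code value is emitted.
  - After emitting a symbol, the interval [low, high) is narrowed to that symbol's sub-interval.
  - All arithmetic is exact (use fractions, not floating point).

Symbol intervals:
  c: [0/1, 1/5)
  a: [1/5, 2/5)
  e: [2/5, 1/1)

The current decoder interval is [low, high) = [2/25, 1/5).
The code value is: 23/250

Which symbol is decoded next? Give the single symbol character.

Interval width = high − low = 1/5 − 2/25 = 3/25
Scaled code = (code − low) / width = (23/250 − 2/25) / 3/25 = 1/10
  c: [0/1, 1/5) ← scaled code falls here ✓
  a: [1/5, 2/5) 
  e: [2/5, 1/1) 

Answer: c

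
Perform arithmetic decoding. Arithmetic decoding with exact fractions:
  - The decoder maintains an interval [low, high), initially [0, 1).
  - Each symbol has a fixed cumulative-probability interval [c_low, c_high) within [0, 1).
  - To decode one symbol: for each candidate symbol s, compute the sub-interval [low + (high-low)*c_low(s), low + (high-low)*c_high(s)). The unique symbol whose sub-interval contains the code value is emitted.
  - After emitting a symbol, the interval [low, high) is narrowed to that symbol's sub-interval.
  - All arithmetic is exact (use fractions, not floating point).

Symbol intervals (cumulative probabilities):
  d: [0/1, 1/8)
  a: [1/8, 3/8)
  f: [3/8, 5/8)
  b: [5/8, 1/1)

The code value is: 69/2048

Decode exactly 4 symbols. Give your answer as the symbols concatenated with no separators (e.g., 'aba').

Answer: dafb

Derivation:
Step 1: interval [0/1, 1/1), width = 1/1 - 0/1 = 1/1
  'd': [0/1 + 1/1*0/1, 0/1 + 1/1*1/8) = [0/1, 1/8) <- contains code 69/2048
  'a': [0/1 + 1/1*1/8, 0/1 + 1/1*3/8) = [1/8, 3/8)
  'f': [0/1 + 1/1*3/8, 0/1 + 1/1*5/8) = [3/8, 5/8)
  'b': [0/1 + 1/1*5/8, 0/1 + 1/1*1/1) = [5/8, 1/1)
  emit 'd', narrow to [0/1, 1/8)
Step 2: interval [0/1, 1/8), width = 1/8 - 0/1 = 1/8
  'd': [0/1 + 1/8*0/1, 0/1 + 1/8*1/8) = [0/1, 1/64)
  'a': [0/1 + 1/8*1/8, 0/1 + 1/8*3/8) = [1/64, 3/64) <- contains code 69/2048
  'f': [0/1 + 1/8*3/8, 0/1 + 1/8*5/8) = [3/64, 5/64)
  'b': [0/1 + 1/8*5/8, 0/1 + 1/8*1/1) = [5/64, 1/8)
  emit 'a', narrow to [1/64, 3/64)
Step 3: interval [1/64, 3/64), width = 3/64 - 1/64 = 1/32
  'd': [1/64 + 1/32*0/1, 1/64 + 1/32*1/8) = [1/64, 5/256)
  'a': [1/64 + 1/32*1/8, 1/64 + 1/32*3/8) = [5/256, 7/256)
  'f': [1/64 + 1/32*3/8, 1/64 + 1/32*5/8) = [7/256, 9/256) <- contains code 69/2048
  'b': [1/64 + 1/32*5/8, 1/64 + 1/32*1/1) = [9/256, 3/64)
  emit 'f', narrow to [7/256, 9/256)
Step 4: interval [7/256, 9/256), width = 9/256 - 7/256 = 1/128
  'd': [7/256 + 1/128*0/1, 7/256 + 1/128*1/8) = [7/256, 29/1024)
  'a': [7/256 + 1/128*1/8, 7/256 + 1/128*3/8) = [29/1024, 31/1024)
  'f': [7/256 + 1/128*3/8, 7/256 + 1/128*5/8) = [31/1024, 33/1024)
  'b': [7/256 + 1/128*5/8, 7/256 + 1/128*1/1) = [33/1024, 9/256) <- contains code 69/2048
  emit 'b', narrow to [33/1024, 9/256)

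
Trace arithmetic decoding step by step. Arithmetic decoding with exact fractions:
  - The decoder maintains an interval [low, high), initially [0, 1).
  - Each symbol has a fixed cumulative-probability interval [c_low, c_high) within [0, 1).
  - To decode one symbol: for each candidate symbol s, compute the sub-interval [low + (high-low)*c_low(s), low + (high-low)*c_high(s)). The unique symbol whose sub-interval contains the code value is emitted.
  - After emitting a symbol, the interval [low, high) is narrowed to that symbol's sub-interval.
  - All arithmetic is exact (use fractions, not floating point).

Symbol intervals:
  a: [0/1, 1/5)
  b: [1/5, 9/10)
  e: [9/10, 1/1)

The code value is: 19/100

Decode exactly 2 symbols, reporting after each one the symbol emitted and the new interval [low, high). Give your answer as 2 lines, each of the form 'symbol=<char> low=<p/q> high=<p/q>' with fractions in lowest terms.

Answer: symbol=a low=0/1 high=1/5
symbol=e low=9/50 high=1/5

Derivation:
Step 1: interval [0/1, 1/1), width = 1/1 - 0/1 = 1/1
  'a': [0/1 + 1/1*0/1, 0/1 + 1/1*1/5) = [0/1, 1/5) <- contains code 19/100
  'b': [0/1 + 1/1*1/5, 0/1 + 1/1*9/10) = [1/5, 9/10)
  'e': [0/1 + 1/1*9/10, 0/1 + 1/1*1/1) = [9/10, 1/1)
  emit 'a', narrow to [0/1, 1/5)
Step 2: interval [0/1, 1/5), width = 1/5 - 0/1 = 1/5
  'a': [0/1 + 1/5*0/1, 0/1 + 1/5*1/5) = [0/1, 1/25)
  'b': [0/1 + 1/5*1/5, 0/1 + 1/5*9/10) = [1/25, 9/50)
  'e': [0/1 + 1/5*9/10, 0/1 + 1/5*1/1) = [9/50, 1/5) <- contains code 19/100
  emit 'e', narrow to [9/50, 1/5)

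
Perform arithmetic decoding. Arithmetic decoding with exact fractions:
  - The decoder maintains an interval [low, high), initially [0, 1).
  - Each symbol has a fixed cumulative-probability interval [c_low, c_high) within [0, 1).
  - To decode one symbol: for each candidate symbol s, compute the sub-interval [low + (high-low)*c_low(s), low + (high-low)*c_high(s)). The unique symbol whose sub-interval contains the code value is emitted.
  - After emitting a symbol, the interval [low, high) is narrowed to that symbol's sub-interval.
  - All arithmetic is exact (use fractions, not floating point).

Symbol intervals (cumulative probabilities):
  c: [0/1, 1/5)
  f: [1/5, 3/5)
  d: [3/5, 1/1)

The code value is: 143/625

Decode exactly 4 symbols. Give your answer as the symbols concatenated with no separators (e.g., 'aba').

Step 1: interval [0/1, 1/1), width = 1/1 - 0/1 = 1/1
  'c': [0/1 + 1/1*0/1, 0/1 + 1/1*1/5) = [0/1, 1/5)
  'f': [0/1 + 1/1*1/5, 0/1 + 1/1*3/5) = [1/5, 3/5) <- contains code 143/625
  'd': [0/1 + 1/1*3/5, 0/1 + 1/1*1/1) = [3/5, 1/1)
  emit 'f', narrow to [1/5, 3/5)
Step 2: interval [1/5, 3/5), width = 3/5 - 1/5 = 2/5
  'c': [1/5 + 2/5*0/1, 1/5 + 2/5*1/5) = [1/5, 7/25) <- contains code 143/625
  'f': [1/5 + 2/5*1/5, 1/5 + 2/5*3/5) = [7/25, 11/25)
  'd': [1/5 + 2/5*3/5, 1/5 + 2/5*1/1) = [11/25, 3/5)
  emit 'c', narrow to [1/5, 7/25)
Step 3: interval [1/5, 7/25), width = 7/25 - 1/5 = 2/25
  'c': [1/5 + 2/25*0/1, 1/5 + 2/25*1/5) = [1/5, 27/125)
  'f': [1/5 + 2/25*1/5, 1/5 + 2/25*3/5) = [27/125, 31/125) <- contains code 143/625
  'd': [1/5 + 2/25*3/5, 1/5 + 2/25*1/1) = [31/125, 7/25)
  emit 'f', narrow to [27/125, 31/125)
Step 4: interval [27/125, 31/125), width = 31/125 - 27/125 = 4/125
  'c': [27/125 + 4/125*0/1, 27/125 + 4/125*1/5) = [27/125, 139/625)
  'f': [27/125 + 4/125*1/5, 27/125 + 4/125*3/5) = [139/625, 147/625) <- contains code 143/625
  'd': [27/125 + 4/125*3/5, 27/125 + 4/125*1/1) = [147/625, 31/125)
  emit 'f', narrow to [139/625, 147/625)

Answer: fcff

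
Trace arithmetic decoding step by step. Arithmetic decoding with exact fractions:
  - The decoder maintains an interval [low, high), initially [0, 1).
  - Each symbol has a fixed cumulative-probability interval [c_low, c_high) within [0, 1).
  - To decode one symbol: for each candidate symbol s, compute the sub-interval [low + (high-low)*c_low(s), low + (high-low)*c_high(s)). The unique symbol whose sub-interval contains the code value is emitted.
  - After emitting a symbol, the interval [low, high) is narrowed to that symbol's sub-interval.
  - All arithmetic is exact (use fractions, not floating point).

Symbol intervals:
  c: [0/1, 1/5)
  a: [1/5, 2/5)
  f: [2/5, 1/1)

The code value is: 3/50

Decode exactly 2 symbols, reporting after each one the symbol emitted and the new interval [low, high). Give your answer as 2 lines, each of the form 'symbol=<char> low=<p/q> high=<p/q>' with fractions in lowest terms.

Step 1: interval [0/1, 1/1), width = 1/1 - 0/1 = 1/1
  'c': [0/1 + 1/1*0/1, 0/1 + 1/1*1/5) = [0/1, 1/5) <- contains code 3/50
  'a': [0/1 + 1/1*1/5, 0/1 + 1/1*2/5) = [1/5, 2/5)
  'f': [0/1 + 1/1*2/5, 0/1 + 1/1*1/1) = [2/5, 1/1)
  emit 'c', narrow to [0/1, 1/5)
Step 2: interval [0/1, 1/5), width = 1/5 - 0/1 = 1/5
  'c': [0/1 + 1/5*0/1, 0/1 + 1/5*1/5) = [0/1, 1/25)
  'a': [0/1 + 1/5*1/5, 0/1 + 1/5*2/5) = [1/25, 2/25) <- contains code 3/50
  'f': [0/1 + 1/5*2/5, 0/1 + 1/5*1/1) = [2/25, 1/5)
  emit 'a', narrow to [1/25, 2/25)

Answer: symbol=c low=0/1 high=1/5
symbol=a low=1/25 high=2/25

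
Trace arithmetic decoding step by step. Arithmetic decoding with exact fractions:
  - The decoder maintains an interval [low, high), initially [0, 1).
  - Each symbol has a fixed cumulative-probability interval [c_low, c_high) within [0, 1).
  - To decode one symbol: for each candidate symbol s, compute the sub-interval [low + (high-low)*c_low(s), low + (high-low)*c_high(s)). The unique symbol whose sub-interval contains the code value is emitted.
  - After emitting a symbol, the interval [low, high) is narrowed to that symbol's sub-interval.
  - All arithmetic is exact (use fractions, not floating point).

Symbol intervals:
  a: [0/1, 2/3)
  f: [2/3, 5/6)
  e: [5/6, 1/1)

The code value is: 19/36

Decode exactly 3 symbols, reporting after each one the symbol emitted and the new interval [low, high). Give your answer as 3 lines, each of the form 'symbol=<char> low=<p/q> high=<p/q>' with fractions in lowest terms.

Step 1: interval [0/1, 1/1), width = 1/1 - 0/1 = 1/1
  'a': [0/1 + 1/1*0/1, 0/1 + 1/1*2/3) = [0/1, 2/3) <- contains code 19/36
  'f': [0/1 + 1/1*2/3, 0/1 + 1/1*5/6) = [2/3, 5/6)
  'e': [0/1 + 1/1*5/6, 0/1 + 1/1*1/1) = [5/6, 1/1)
  emit 'a', narrow to [0/1, 2/3)
Step 2: interval [0/1, 2/3), width = 2/3 - 0/1 = 2/3
  'a': [0/1 + 2/3*0/1, 0/1 + 2/3*2/3) = [0/1, 4/9)
  'f': [0/1 + 2/3*2/3, 0/1 + 2/3*5/6) = [4/9, 5/9) <- contains code 19/36
  'e': [0/1 + 2/3*5/6, 0/1 + 2/3*1/1) = [5/9, 2/3)
  emit 'f', narrow to [4/9, 5/9)
Step 3: interval [4/9, 5/9), width = 5/9 - 4/9 = 1/9
  'a': [4/9 + 1/9*0/1, 4/9 + 1/9*2/3) = [4/9, 14/27)
  'f': [4/9 + 1/9*2/3, 4/9 + 1/9*5/6) = [14/27, 29/54) <- contains code 19/36
  'e': [4/9 + 1/9*5/6, 4/9 + 1/9*1/1) = [29/54, 5/9)
  emit 'f', narrow to [14/27, 29/54)

Answer: symbol=a low=0/1 high=2/3
symbol=f low=4/9 high=5/9
symbol=f low=14/27 high=29/54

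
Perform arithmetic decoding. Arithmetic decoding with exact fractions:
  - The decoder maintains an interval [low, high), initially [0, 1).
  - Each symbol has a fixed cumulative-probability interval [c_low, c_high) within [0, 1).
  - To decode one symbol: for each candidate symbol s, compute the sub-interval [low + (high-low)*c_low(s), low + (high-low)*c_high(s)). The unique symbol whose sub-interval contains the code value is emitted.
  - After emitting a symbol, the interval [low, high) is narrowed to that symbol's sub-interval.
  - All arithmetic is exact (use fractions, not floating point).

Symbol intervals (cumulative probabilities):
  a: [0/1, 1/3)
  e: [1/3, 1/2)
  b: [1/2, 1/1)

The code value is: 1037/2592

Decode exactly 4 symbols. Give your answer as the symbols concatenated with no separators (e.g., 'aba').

Answer: eeee

Derivation:
Step 1: interval [0/1, 1/1), width = 1/1 - 0/1 = 1/1
  'a': [0/1 + 1/1*0/1, 0/1 + 1/1*1/3) = [0/1, 1/3)
  'e': [0/1 + 1/1*1/3, 0/1 + 1/1*1/2) = [1/3, 1/2) <- contains code 1037/2592
  'b': [0/1 + 1/1*1/2, 0/1 + 1/1*1/1) = [1/2, 1/1)
  emit 'e', narrow to [1/3, 1/2)
Step 2: interval [1/3, 1/2), width = 1/2 - 1/3 = 1/6
  'a': [1/3 + 1/6*0/1, 1/3 + 1/6*1/3) = [1/3, 7/18)
  'e': [1/3 + 1/6*1/3, 1/3 + 1/6*1/2) = [7/18, 5/12) <- contains code 1037/2592
  'b': [1/3 + 1/6*1/2, 1/3 + 1/6*1/1) = [5/12, 1/2)
  emit 'e', narrow to [7/18, 5/12)
Step 3: interval [7/18, 5/12), width = 5/12 - 7/18 = 1/36
  'a': [7/18 + 1/36*0/1, 7/18 + 1/36*1/3) = [7/18, 43/108)
  'e': [7/18 + 1/36*1/3, 7/18 + 1/36*1/2) = [43/108, 29/72) <- contains code 1037/2592
  'b': [7/18 + 1/36*1/2, 7/18 + 1/36*1/1) = [29/72, 5/12)
  emit 'e', narrow to [43/108, 29/72)
Step 4: interval [43/108, 29/72), width = 29/72 - 43/108 = 1/216
  'a': [43/108 + 1/216*0/1, 43/108 + 1/216*1/3) = [43/108, 259/648)
  'e': [43/108 + 1/216*1/3, 43/108 + 1/216*1/2) = [259/648, 173/432) <- contains code 1037/2592
  'b': [43/108 + 1/216*1/2, 43/108 + 1/216*1/1) = [173/432, 29/72)
  emit 'e', narrow to [259/648, 173/432)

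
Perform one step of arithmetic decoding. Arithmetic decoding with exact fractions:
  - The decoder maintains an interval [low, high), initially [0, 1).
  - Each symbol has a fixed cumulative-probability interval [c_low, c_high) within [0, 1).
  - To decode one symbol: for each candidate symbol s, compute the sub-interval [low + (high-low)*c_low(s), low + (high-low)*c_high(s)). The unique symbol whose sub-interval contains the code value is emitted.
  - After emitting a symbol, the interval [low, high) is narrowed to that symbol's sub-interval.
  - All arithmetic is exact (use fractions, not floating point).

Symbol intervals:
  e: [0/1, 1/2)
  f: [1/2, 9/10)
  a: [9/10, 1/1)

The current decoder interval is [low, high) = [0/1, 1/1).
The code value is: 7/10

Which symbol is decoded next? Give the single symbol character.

Answer: f

Derivation:
Interval width = high − low = 1/1 − 0/1 = 1/1
Scaled code = (code − low) / width = (7/10 − 0/1) / 1/1 = 7/10
  e: [0/1, 1/2) 
  f: [1/2, 9/10) ← scaled code falls here ✓
  a: [9/10, 1/1) 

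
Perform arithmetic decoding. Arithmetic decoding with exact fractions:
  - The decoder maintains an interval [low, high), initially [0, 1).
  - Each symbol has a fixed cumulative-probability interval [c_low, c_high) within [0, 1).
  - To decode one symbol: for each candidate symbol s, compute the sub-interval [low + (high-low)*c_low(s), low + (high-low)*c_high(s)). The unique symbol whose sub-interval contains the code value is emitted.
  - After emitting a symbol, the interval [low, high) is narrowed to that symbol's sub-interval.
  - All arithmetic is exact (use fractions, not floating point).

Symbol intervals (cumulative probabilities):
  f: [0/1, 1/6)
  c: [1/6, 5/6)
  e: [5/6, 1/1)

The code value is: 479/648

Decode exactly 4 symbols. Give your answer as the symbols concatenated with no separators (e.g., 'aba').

Answer: cefe

Derivation:
Step 1: interval [0/1, 1/1), width = 1/1 - 0/1 = 1/1
  'f': [0/1 + 1/1*0/1, 0/1 + 1/1*1/6) = [0/1, 1/6)
  'c': [0/1 + 1/1*1/6, 0/1 + 1/1*5/6) = [1/6, 5/6) <- contains code 479/648
  'e': [0/1 + 1/1*5/6, 0/1 + 1/1*1/1) = [5/6, 1/1)
  emit 'c', narrow to [1/6, 5/6)
Step 2: interval [1/6, 5/6), width = 5/6 - 1/6 = 2/3
  'f': [1/6 + 2/3*0/1, 1/6 + 2/3*1/6) = [1/6, 5/18)
  'c': [1/6 + 2/3*1/6, 1/6 + 2/3*5/6) = [5/18, 13/18)
  'e': [1/6 + 2/3*5/6, 1/6 + 2/3*1/1) = [13/18, 5/6) <- contains code 479/648
  emit 'e', narrow to [13/18, 5/6)
Step 3: interval [13/18, 5/6), width = 5/6 - 13/18 = 1/9
  'f': [13/18 + 1/9*0/1, 13/18 + 1/9*1/6) = [13/18, 20/27) <- contains code 479/648
  'c': [13/18 + 1/9*1/6, 13/18 + 1/9*5/6) = [20/27, 22/27)
  'e': [13/18 + 1/9*5/6, 13/18 + 1/9*1/1) = [22/27, 5/6)
  emit 'f', narrow to [13/18, 20/27)
Step 4: interval [13/18, 20/27), width = 20/27 - 13/18 = 1/54
  'f': [13/18 + 1/54*0/1, 13/18 + 1/54*1/6) = [13/18, 235/324)
  'c': [13/18 + 1/54*1/6, 13/18 + 1/54*5/6) = [235/324, 239/324)
  'e': [13/18 + 1/54*5/6, 13/18 + 1/54*1/1) = [239/324, 20/27) <- contains code 479/648
  emit 'e', narrow to [239/324, 20/27)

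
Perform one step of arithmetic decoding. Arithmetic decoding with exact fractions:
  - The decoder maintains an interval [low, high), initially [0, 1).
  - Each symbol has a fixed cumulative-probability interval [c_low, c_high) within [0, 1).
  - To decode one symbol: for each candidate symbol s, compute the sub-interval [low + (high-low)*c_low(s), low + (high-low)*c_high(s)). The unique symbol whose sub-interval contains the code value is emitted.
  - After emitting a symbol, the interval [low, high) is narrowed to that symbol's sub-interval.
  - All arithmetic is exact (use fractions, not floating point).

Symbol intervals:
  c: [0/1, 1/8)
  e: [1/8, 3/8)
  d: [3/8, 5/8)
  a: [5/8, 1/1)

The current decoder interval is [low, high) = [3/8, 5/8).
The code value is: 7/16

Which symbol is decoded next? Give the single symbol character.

Answer: e

Derivation:
Interval width = high − low = 5/8 − 3/8 = 1/4
Scaled code = (code − low) / width = (7/16 − 3/8) / 1/4 = 1/4
  c: [0/1, 1/8) 
  e: [1/8, 3/8) ← scaled code falls here ✓
  d: [3/8, 5/8) 
  a: [5/8, 1/1) 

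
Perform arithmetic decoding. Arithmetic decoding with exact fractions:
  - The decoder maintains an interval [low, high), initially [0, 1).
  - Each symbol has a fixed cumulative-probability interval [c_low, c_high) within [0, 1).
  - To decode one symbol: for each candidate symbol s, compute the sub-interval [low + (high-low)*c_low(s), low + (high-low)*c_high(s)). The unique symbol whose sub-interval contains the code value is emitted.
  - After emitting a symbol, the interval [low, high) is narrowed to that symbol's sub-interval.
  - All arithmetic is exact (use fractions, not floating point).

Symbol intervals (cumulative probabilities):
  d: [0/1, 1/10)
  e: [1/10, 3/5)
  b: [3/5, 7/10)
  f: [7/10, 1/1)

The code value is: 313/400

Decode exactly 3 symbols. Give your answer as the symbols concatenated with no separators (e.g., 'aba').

Answer: fee

Derivation:
Step 1: interval [0/1, 1/1), width = 1/1 - 0/1 = 1/1
  'd': [0/1 + 1/1*0/1, 0/1 + 1/1*1/10) = [0/1, 1/10)
  'e': [0/1 + 1/1*1/10, 0/1 + 1/1*3/5) = [1/10, 3/5)
  'b': [0/1 + 1/1*3/5, 0/1 + 1/1*7/10) = [3/5, 7/10)
  'f': [0/1 + 1/1*7/10, 0/1 + 1/1*1/1) = [7/10, 1/1) <- contains code 313/400
  emit 'f', narrow to [7/10, 1/1)
Step 2: interval [7/10, 1/1), width = 1/1 - 7/10 = 3/10
  'd': [7/10 + 3/10*0/1, 7/10 + 3/10*1/10) = [7/10, 73/100)
  'e': [7/10 + 3/10*1/10, 7/10 + 3/10*3/5) = [73/100, 22/25) <- contains code 313/400
  'b': [7/10 + 3/10*3/5, 7/10 + 3/10*7/10) = [22/25, 91/100)
  'f': [7/10 + 3/10*7/10, 7/10 + 3/10*1/1) = [91/100, 1/1)
  emit 'e', narrow to [73/100, 22/25)
Step 3: interval [73/100, 22/25), width = 22/25 - 73/100 = 3/20
  'd': [73/100 + 3/20*0/1, 73/100 + 3/20*1/10) = [73/100, 149/200)
  'e': [73/100 + 3/20*1/10, 73/100 + 3/20*3/5) = [149/200, 41/50) <- contains code 313/400
  'b': [73/100 + 3/20*3/5, 73/100 + 3/20*7/10) = [41/50, 167/200)
  'f': [73/100 + 3/20*7/10, 73/100 + 3/20*1/1) = [167/200, 22/25)
  emit 'e', narrow to [149/200, 41/50)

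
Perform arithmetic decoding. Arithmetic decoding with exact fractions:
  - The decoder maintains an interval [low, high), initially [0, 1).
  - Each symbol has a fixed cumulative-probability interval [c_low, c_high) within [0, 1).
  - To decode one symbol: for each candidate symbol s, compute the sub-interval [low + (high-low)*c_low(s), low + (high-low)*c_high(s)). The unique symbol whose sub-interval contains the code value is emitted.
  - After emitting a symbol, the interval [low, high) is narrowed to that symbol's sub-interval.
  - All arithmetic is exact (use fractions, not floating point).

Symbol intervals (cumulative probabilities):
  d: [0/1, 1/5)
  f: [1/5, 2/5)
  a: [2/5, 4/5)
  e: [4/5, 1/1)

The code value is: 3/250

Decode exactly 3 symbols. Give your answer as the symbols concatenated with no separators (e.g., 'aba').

Answer: ddf

Derivation:
Step 1: interval [0/1, 1/1), width = 1/1 - 0/1 = 1/1
  'd': [0/1 + 1/1*0/1, 0/1 + 1/1*1/5) = [0/1, 1/5) <- contains code 3/250
  'f': [0/1 + 1/1*1/5, 0/1 + 1/1*2/5) = [1/5, 2/5)
  'a': [0/1 + 1/1*2/5, 0/1 + 1/1*4/5) = [2/5, 4/5)
  'e': [0/1 + 1/1*4/5, 0/1 + 1/1*1/1) = [4/5, 1/1)
  emit 'd', narrow to [0/1, 1/5)
Step 2: interval [0/1, 1/5), width = 1/5 - 0/1 = 1/5
  'd': [0/1 + 1/5*0/1, 0/1 + 1/5*1/5) = [0/1, 1/25) <- contains code 3/250
  'f': [0/1 + 1/5*1/5, 0/1 + 1/5*2/5) = [1/25, 2/25)
  'a': [0/1 + 1/5*2/5, 0/1 + 1/5*4/5) = [2/25, 4/25)
  'e': [0/1 + 1/5*4/5, 0/1 + 1/5*1/1) = [4/25, 1/5)
  emit 'd', narrow to [0/1, 1/25)
Step 3: interval [0/1, 1/25), width = 1/25 - 0/1 = 1/25
  'd': [0/1 + 1/25*0/1, 0/1 + 1/25*1/5) = [0/1, 1/125)
  'f': [0/1 + 1/25*1/5, 0/1 + 1/25*2/5) = [1/125, 2/125) <- contains code 3/250
  'a': [0/1 + 1/25*2/5, 0/1 + 1/25*4/5) = [2/125, 4/125)
  'e': [0/1 + 1/25*4/5, 0/1 + 1/25*1/1) = [4/125, 1/25)
  emit 'f', narrow to [1/125, 2/125)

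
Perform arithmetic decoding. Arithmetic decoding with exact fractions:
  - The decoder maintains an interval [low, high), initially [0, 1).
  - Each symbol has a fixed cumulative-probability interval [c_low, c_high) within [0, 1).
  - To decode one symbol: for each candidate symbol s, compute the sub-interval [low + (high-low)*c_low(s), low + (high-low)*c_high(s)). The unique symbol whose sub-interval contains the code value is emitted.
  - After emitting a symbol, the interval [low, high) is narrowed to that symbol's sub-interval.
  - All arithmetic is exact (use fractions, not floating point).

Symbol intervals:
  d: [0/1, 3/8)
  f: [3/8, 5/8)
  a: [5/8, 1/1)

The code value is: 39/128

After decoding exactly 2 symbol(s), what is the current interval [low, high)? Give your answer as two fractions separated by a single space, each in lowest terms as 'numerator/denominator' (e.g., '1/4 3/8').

Answer: 15/64 3/8

Derivation:
Step 1: interval [0/1, 1/1), width = 1/1 - 0/1 = 1/1
  'd': [0/1 + 1/1*0/1, 0/1 + 1/1*3/8) = [0/1, 3/8) <- contains code 39/128
  'f': [0/1 + 1/1*3/8, 0/1 + 1/1*5/8) = [3/8, 5/8)
  'a': [0/1 + 1/1*5/8, 0/1 + 1/1*1/1) = [5/8, 1/1)
  emit 'd', narrow to [0/1, 3/8)
Step 2: interval [0/1, 3/8), width = 3/8 - 0/1 = 3/8
  'd': [0/1 + 3/8*0/1, 0/1 + 3/8*3/8) = [0/1, 9/64)
  'f': [0/1 + 3/8*3/8, 0/1 + 3/8*5/8) = [9/64, 15/64)
  'a': [0/1 + 3/8*5/8, 0/1 + 3/8*1/1) = [15/64, 3/8) <- contains code 39/128
  emit 'a', narrow to [15/64, 3/8)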